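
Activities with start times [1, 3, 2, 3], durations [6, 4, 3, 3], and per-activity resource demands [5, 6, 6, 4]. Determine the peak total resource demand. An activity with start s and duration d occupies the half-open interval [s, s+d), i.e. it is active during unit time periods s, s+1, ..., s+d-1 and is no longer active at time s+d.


Each activity i is active on [start_i, start_i + duration_i).
Compute total resource usage per time slot:
  t=0: active resources = [], total = 0
  t=1: active resources = [5], total = 5
  t=2: active resources = [5, 6], total = 11
  t=3: active resources = [5, 6, 6, 4], total = 21
  t=4: active resources = [5, 6, 6, 4], total = 21
  t=5: active resources = [5, 6, 4], total = 15
  t=6: active resources = [5, 6], total = 11
Peak resource demand = 21

21


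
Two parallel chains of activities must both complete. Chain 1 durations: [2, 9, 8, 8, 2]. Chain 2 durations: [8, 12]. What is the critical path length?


Path A total = 2 + 9 + 8 + 8 + 2 = 29
Path B total = 8 + 12 = 20
Critical path = longest path = max(29, 20) = 29

29


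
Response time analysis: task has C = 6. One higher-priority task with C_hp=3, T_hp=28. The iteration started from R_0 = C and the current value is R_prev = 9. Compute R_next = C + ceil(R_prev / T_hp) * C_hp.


R_next = C + ceil(R_prev / T_hp) * C_hp
ceil(9 / 28) = ceil(0.3214) = 1
Interference = 1 * 3 = 3
R_next = 6 + 3 = 9
R_next = R_prev, so the iteration has converged (response time = 9).

9


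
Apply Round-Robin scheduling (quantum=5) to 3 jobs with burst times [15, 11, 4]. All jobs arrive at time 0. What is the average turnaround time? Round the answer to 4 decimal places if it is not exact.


Time quantum = 5
Execution trace:
  J1 runs 5 units, time = 5
  J2 runs 5 units, time = 10
  J3 runs 4 units, time = 14
  J1 runs 5 units, time = 19
  J2 runs 5 units, time = 24
  J1 runs 5 units, time = 29
  J2 runs 1 units, time = 30
Finish times: [29, 30, 14]
Average turnaround = 73/3 = 24.3333

24.3333


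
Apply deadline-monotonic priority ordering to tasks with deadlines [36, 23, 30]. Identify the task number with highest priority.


Sort tasks by relative deadline (ascending):
  Task 2: deadline = 23
  Task 3: deadline = 30
  Task 1: deadline = 36
Priority order (highest first): [2, 3, 1]
Highest priority task = 2

2


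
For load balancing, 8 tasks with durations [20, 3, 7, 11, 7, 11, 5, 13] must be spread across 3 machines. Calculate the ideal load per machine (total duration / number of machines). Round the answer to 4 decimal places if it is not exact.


Total processing time = 20 + 3 + 7 + 11 + 7 + 11 + 5 + 13 = 77
Number of machines = 3
Ideal balanced load = 77 / 3 = 25.6667

25.6667


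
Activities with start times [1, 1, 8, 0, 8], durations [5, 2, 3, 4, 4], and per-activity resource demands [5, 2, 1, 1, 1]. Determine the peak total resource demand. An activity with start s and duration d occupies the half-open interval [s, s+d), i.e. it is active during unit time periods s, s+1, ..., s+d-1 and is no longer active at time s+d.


Each activity i is active on [start_i, start_i + duration_i).
Compute total resource usage per time slot:
  t=0: active resources = [1], total = 1
  t=1: active resources = [5, 2, 1], total = 8
  t=2: active resources = [5, 2, 1], total = 8
  t=3: active resources = [5, 1], total = 6
  t=4: active resources = [5], total = 5
  t=5: active resources = [5], total = 5
  t=6: active resources = [], total = 0
  t=7: active resources = [], total = 0
  t=8: active resources = [1, 1], total = 2
  t=9: active resources = [1, 1], total = 2
  t=10: active resources = [1, 1], total = 2
  t=11: active resources = [1], total = 1
Peak resource demand = 8

8


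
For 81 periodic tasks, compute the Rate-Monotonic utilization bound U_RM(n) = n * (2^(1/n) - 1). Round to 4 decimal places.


Compute 2^(1/81) = 1.0085940916
Subtract 1: 1.0085940916 - 1 = 0.0085940916
Multiply by n: 81 * 0.0085940916 = 0.6961214196
Round to 4 dp: 0.6961

0.6961


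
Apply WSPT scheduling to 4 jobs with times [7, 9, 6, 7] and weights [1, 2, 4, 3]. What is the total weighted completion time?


Compute p/w ratios and sort ascending (WSPT): [(6, 4), (7, 3), (9, 2), (7, 1)]
Compute weighted completion times:
  Job (p=6,w=4): C=6, w*C=4*6=24
  Job (p=7,w=3): C=13, w*C=3*13=39
  Job (p=9,w=2): C=22, w*C=2*22=44
  Job (p=7,w=1): C=29, w*C=1*29=29
Total weighted completion time = 136

136


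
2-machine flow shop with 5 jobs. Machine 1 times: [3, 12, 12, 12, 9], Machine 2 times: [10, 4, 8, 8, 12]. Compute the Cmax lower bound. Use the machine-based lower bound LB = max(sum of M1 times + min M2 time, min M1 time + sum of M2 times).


LB1 = sum(M1 times) + min(M2 times) = 48 + 4 = 52
LB2 = min(M1 times) + sum(M2 times) = 3 + 42 = 45
Lower bound = max(LB1, LB2) = max(52, 45) = 52

52


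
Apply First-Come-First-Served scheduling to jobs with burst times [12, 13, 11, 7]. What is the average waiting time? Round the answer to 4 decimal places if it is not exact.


FCFS order (as given): [12, 13, 11, 7]
Waiting times:
  Job 1: wait = 0
  Job 2: wait = 12
  Job 3: wait = 25
  Job 4: wait = 36
Sum of waiting times = 73
Average waiting time = 73/4 = 18.25

18.25


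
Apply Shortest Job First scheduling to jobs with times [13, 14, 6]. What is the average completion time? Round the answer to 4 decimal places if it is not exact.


SJF order (ascending): [6, 13, 14]
Completion times:
  Job 1: burst=6, C=6
  Job 2: burst=13, C=19
  Job 3: burst=14, C=33
Average completion = 58/3 = 19.3333

19.3333


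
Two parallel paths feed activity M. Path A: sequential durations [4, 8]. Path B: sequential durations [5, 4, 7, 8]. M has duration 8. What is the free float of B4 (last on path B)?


ES(B4) = sum of predecessors on chain B = 16
EF(B4) = ES + duration = 16 + 8 = 24
Successor of B4 is M. ES(M) = max(sum(A), sum(B)) = max(12, 24) = 24
Free float = ES(successor) - EF(current) = 24 - 24 = 0

0


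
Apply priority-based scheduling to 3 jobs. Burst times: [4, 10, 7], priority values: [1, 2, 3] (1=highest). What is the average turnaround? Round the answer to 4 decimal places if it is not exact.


Sort by priority (ascending = highest first):
Order: [(1, 4), (2, 10), (3, 7)]
Completion times:
  Priority 1, burst=4, C=4
  Priority 2, burst=10, C=14
  Priority 3, burst=7, C=21
Average turnaround = 39/3 = 13.0

13.0


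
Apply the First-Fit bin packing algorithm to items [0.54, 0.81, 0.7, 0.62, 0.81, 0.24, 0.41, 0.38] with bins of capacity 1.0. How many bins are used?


Place items sequentially using First-Fit:
  Item 0.54 -> new Bin 1
  Item 0.81 -> new Bin 2
  Item 0.7 -> new Bin 3
  Item 0.62 -> new Bin 4
  Item 0.81 -> new Bin 5
  Item 0.24 -> Bin 1 (now 0.78)
  Item 0.41 -> new Bin 6
  Item 0.38 -> Bin 4 (now 1.0)
Total bins used = 6

6


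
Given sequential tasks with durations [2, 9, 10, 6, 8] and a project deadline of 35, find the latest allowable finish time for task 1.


LF(activity 1) = deadline - sum of successor durations
Successors: activities 2 through 5 with durations [9, 10, 6, 8]
Sum of successor durations = 33
LF = 35 - 33 = 2

2


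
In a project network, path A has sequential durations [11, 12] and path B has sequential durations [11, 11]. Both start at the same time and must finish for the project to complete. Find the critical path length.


Path A total = 11 + 12 = 23
Path B total = 11 + 11 = 22
Critical path = longest path = max(23, 22) = 23

23


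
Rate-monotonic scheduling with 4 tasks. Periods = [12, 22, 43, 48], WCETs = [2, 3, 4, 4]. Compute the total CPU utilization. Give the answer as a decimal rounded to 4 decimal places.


Compute individual utilizations (exact fractions):
  Task 1: C/T = 2/12 = 1/6 (approx. 0.1667)
  Task 2: C/T = 3/22 (approx. 0.1364)
  Task 3: C/T = 4/43 (approx. 0.093)
  Task 4: C/T = 4/48 = 1/12 (approx. 0.0833)
Total utilization U = 1/6 + 3/22 + 4/43 + 1/12 = 907/1892
Rounded to 4 decimal places: U = 0.4794
RM (Liu & Layland) bound for 4 tasks = 0.756828; compare with U = 907/1892 (approx. 0.479387)
U <= bound, so schedulable by RM sufficient condition.

0.4794


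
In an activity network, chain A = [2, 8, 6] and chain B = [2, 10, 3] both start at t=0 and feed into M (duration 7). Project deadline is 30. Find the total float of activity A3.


Forward pass: ES(A3) = sum of predecessors on chain A = 10
EF = ES + duration = 10 + 6 = 16
Backward pass: LF(M) = deadline = 30; LS(M) = 30 - 7 = 23
LF(A3) = LS(M) - sum(successors on chain A) = 23 - 0 = 23
LS = LF - duration = 23 - 6 = 17
Total float = LS - ES = 17 - 10 = 7

7


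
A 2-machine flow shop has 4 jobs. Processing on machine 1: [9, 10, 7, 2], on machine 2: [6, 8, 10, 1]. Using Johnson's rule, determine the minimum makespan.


Apply Johnson's rule:
  Group 1 (a <= b): [(3, 7, 10)]
  Group 2 (a > b): [(2, 10, 8), (1, 9, 6), (4, 2, 1)]
Optimal job order: [3, 2, 1, 4]
Schedule:
  Job 3: M1 done at 7, M2 done at 17
  Job 2: M1 done at 17, M2 done at 25
  Job 1: M1 done at 26, M2 done at 32
  Job 4: M1 done at 28, M2 done at 33
Makespan = 33

33


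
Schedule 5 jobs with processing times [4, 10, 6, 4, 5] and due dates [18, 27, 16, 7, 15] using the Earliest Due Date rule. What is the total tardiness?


Sort by due date (EDD order): [(4, 7), (5, 15), (6, 16), (4, 18), (10, 27)]
Compute completion times and tardiness:
  Job 1: p=4, d=7, C=4, tardiness=max(0,4-7)=0
  Job 2: p=5, d=15, C=9, tardiness=max(0,9-15)=0
  Job 3: p=6, d=16, C=15, tardiness=max(0,15-16)=0
  Job 4: p=4, d=18, C=19, tardiness=max(0,19-18)=1
  Job 5: p=10, d=27, C=29, tardiness=max(0,29-27)=2
Total tardiness = 3

3


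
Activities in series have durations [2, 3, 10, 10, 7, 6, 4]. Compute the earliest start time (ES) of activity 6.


Activity 6 starts after activities 1 through 5 complete.
Predecessor durations: [2, 3, 10, 10, 7]
ES = 2 + 3 + 10 + 10 + 7 = 32

32


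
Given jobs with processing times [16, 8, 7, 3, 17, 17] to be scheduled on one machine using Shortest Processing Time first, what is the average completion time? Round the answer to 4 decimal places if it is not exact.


Sort jobs by processing time (SPT order): [3, 7, 8, 16, 17, 17]
Compute completion times sequentially:
  Job 1: processing = 3, completes at 3
  Job 2: processing = 7, completes at 10
  Job 3: processing = 8, completes at 18
  Job 4: processing = 16, completes at 34
  Job 5: processing = 17, completes at 51
  Job 6: processing = 17, completes at 68
Sum of completion times = 184
Average completion time = 184/6 = 30.6667

30.6667


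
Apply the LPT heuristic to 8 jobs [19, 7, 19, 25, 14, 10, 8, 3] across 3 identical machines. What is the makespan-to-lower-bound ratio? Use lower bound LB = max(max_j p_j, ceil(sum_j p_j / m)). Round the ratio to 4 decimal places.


LPT order: [25, 19, 19, 14, 10, 8, 7, 3]
Machine loads after assignment: [36, 33, 36]
LPT makespan = 36
Lower bound = max(max_job, ceil(total/3)) = max(25, 35) = 35
Ratio = 36 / 35 = 1.0286

1.0286


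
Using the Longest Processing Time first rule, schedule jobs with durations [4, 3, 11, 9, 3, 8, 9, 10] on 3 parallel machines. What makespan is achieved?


Sort jobs in decreasing order (LPT): [11, 10, 9, 9, 8, 4, 3, 3]
Assign each job to the least loaded machine:
  Machine 1: jobs [11, 4, 3, 3], load = 21
  Machine 2: jobs [10, 8], load = 18
  Machine 3: jobs [9, 9], load = 18
Makespan = max load = 21

21


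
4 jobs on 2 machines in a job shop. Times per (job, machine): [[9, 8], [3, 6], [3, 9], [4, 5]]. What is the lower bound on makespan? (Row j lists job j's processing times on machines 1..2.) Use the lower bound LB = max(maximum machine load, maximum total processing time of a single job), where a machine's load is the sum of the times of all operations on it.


Machine loads:
  Machine 1: 9 + 3 + 3 + 4 = 19
  Machine 2: 8 + 6 + 9 + 5 = 28
Max machine load = 28
Job totals:
  Job 1: 17
  Job 2: 9
  Job 3: 12
  Job 4: 9
Max job total = 17
Lower bound = max(28, 17) = 28

28


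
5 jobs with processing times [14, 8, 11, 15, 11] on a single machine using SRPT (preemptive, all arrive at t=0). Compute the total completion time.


Since all jobs arrive at t=0, SRPT equals SPT ordering.
SPT order: [8, 11, 11, 14, 15]
Completion times:
  Job 1: p=8, C=8
  Job 2: p=11, C=19
  Job 3: p=11, C=30
  Job 4: p=14, C=44
  Job 5: p=15, C=59
Total completion time = 8 + 19 + 30 + 44 + 59 = 160

160


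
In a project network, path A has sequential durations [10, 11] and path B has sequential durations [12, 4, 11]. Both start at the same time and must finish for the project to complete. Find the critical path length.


Path A total = 10 + 11 = 21
Path B total = 12 + 4 + 11 = 27
Critical path = longest path = max(21, 27) = 27

27


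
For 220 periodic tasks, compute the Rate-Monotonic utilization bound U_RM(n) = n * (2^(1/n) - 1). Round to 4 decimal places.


Compute 2^(1/220) = 1.0031556376
Subtract 1: 1.0031556376 - 1 = 0.0031556376
Multiply by n: 220 * 0.0031556376 = 0.6942402720
Round to 4 dp: 0.6942

0.6942


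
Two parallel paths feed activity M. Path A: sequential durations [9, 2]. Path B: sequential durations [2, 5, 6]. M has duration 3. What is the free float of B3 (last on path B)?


ES(B3) = sum of predecessors on chain B = 7
EF(B3) = ES + duration = 7 + 6 = 13
Successor of B3 is M. ES(M) = max(sum(A), sum(B)) = max(11, 13) = 13
Free float = ES(successor) - EF(current) = 13 - 13 = 0

0


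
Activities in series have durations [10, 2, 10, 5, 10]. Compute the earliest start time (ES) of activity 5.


Activity 5 starts after activities 1 through 4 complete.
Predecessor durations: [10, 2, 10, 5]
ES = 10 + 2 + 10 + 5 = 27

27


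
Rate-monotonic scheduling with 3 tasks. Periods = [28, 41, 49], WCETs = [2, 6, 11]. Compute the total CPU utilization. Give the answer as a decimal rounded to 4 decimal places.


Compute individual utilizations (exact fractions):
  Task 1: C/T = 2/28 = 1/14 (approx. 0.0714)
  Task 2: C/T = 6/41 (approx. 0.1463)
  Task 3: C/T = 11/49 (approx. 0.2245)
Total utilization U = 1/14 + 6/41 + 11/49 = 1777/4018
Rounded to 4 decimal places: U = 0.4423
RM (Liu & Layland) bound for 3 tasks = 0.779763; compare with U = 1777/4018 (approx. 0.442260)
U <= bound, so schedulable by RM sufficient condition.

0.4423


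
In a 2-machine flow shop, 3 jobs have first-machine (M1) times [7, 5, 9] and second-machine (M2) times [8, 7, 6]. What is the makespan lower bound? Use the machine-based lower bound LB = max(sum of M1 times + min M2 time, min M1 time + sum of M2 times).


LB1 = sum(M1 times) + min(M2 times) = 21 + 6 = 27
LB2 = min(M1 times) + sum(M2 times) = 5 + 21 = 26
Lower bound = max(LB1, LB2) = max(27, 26) = 27

27


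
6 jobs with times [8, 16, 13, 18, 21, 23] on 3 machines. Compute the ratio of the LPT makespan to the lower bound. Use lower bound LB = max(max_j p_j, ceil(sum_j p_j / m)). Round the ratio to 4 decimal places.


LPT order: [23, 21, 18, 16, 13, 8]
Machine loads after assignment: [31, 34, 34]
LPT makespan = 34
Lower bound = max(max_job, ceil(total/3)) = max(23, 33) = 33
Ratio = 34 / 33 = 1.0303

1.0303


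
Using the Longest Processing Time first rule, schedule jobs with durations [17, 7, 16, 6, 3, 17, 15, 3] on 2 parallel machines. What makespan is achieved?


Sort jobs in decreasing order (LPT): [17, 17, 16, 15, 7, 6, 3, 3]
Assign each job to the least loaded machine:
  Machine 1: jobs [17, 16, 6, 3], load = 42
  Machine 2: jobs [17, 15, 7, 3], load = 42
Makespan = max load = 42

42


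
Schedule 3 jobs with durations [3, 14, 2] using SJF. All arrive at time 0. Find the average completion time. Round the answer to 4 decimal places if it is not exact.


SJF order (ascending): [2, 3, 14]
Completion times:
  Job 1: burst=2, C=2
  Job 2: burst=3, C=5
  Job 3: burst=14, C=19
Average completion = 26/3 = 8.6667

8.6667


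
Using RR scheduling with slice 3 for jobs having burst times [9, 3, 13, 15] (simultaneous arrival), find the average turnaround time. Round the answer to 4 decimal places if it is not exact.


Time quantum = 3
Execution trace:
  J1 runs 3 units, time = 3
  J2 runs 3 units, time = 6
  J3 runs 3 units, time = 9
  J4 runs 3 units, time = 12
  J1 runs 3 units, time = 15
  J3 runs 3 units, time = 18
  J4 runs 3 units, time = 21
  J1 runs 3 units, time = 24
  J3 runs 3 units, time = 27
  J4 runs 3 units, time = 30
  J3 runs 3 units, time = 33
  J4 runs 3 units, time = 36
  J3 runs 1 units, time = 37
  J4 runs 3 units, time = 40
Finish times: [24, 6, 37, 40]
Average turnaround = 107/4 = 26.75

26.75


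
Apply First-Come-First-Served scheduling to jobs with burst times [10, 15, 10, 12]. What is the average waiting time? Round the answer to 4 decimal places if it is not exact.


FCFS order (as given): [10, 15, 10, 12]
Waiting times:
  Job 1: wait = 0
  Job 2: wait = 10
  Job 3: wait = 25
  Job 4: wait = 35
Sum of waiting times = 70
Average waiting time = 70/4 = 17.5

17.5


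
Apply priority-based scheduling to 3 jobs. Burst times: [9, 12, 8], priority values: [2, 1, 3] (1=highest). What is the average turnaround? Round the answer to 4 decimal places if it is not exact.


Sort by priority (ascending = highest first):
Order: [(1, 12), (2, 9), (3, 8)]
Completion times:
  Priority 1, burst=12, C=12
  Priority 2, burst=9, C=21
  Priority 3, burst=8, C=29
Average turnaround = 62/3 = 20.6667

20.6667


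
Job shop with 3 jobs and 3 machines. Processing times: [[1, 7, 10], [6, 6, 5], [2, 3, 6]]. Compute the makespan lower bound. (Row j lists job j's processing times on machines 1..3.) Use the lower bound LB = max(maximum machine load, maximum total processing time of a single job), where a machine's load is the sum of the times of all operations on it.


Machine loads:
  Machine 1: 1 + 6 + 2 = 9
  Machine 2: 7 + 6 + 3 = 16
  Machine 3: 10 + 5 + 6 = 21
Max machine load = 21
Job totals:
  Job 1: 18
  Job 2: 17
  Job 3: 11
Max job total = 18
Lower bound = max(21, 18) = 21

21


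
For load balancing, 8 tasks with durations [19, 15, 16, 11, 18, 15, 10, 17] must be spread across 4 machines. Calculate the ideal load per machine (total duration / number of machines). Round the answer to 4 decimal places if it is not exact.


Total processing time = 19 + 15 + 16 + 11 + 18 + 15 + 10 + 17 = 121
Number of machines = 4
Ideal balanced load = 121 / 4 = 30.25

30.25


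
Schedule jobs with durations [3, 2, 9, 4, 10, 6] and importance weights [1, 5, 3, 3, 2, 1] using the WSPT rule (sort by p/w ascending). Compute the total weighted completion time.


Compute p/w ratios and sort ascending (WSPT): [(2, 5), (4, 3), (3, 1), (9, 3), (10, 2), (6, 1)]
Compute weighted completion times:
  Job (p=2,w=5): C=2, w*C=5*2=10
  Job (p=4,w=3): C=6, w*C=3*6=18
  Job (p=3,w=1): C=9, w*C=1*9=9
  Job (p=9,w=3): C=18, w*C=3*18=54
  Job (p=10,w=2): C=28, w*C=2*28=56
  Job (p=6,w=1): C=34, w*C=1*34=34
Total weighted completion time = 181

181


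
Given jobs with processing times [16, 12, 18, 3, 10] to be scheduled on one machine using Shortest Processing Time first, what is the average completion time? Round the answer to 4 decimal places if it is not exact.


Sort jobs by processing time (SPT order): [3, 10, 12, 16, 18]
Compute completion times sequentially:
  Job 1: processing = 3, completes at 3
  Job 2: processing = 10, completes at 13
  Job 3: processing = 12, completes at 25
  Job 4: processing = 16, completes at 41
  Job 5: processing = 18, completes at 59
Sum of completion times = 141
Average completion time = 141/5 = 28.2

28.2


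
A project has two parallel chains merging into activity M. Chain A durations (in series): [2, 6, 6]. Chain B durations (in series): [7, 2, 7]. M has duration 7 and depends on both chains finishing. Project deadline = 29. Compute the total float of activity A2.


Forward pass: ES(A2) = sum of predecessors on chain A = 2
EF = ES + duration = 2 + 6 = 8
Backward pass: LF(M) = deadline = 29; LS(M) = 29 - 7 = 22
LF(A2) = LS(M) - sum(successors on chain A) = 22 - 6 = 16
LS = LF - duration = 16 - 6 = 10
Total float = LS - ES = 10 - 2 = 8

8


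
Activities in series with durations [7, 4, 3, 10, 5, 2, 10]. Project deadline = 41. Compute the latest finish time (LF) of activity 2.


LF(activity 2) = deadline - sum of successor durations
Successors: activities 3 through 7 with durations [3, 10, 5, 2, 10]
Sum of successor durations = 30
LF = 41 - 30 = 11

11


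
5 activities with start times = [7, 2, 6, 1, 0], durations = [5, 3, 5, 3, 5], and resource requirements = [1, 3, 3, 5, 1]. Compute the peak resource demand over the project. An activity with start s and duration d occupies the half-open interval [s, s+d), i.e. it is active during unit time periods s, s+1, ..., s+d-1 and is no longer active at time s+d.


Each activity i is active on [start_i, start_i + duration_i).
Compute total resource usage per time slot:
  t=0: active resources = [1], total = 1
  t=1: active resources = [5, 1], total = 6
  t=2: active resources = [3, 5, 1], total = 9
  t=3: active resources = [3, 5, 1], total = 9
  t=4: active resources = [3, 1], total = 4
  t=5: active resources = [], total = 0
  t=6: active resources = [3], total = 3
  t=7: active resources = [1, 3], total = 4
  t=8: active resources = [1, 3], total = 4
  t=9: active resources = [1, 3], total = 4
  t=10: active resources = [1, 3], total = 4
  t=11: active resources = [1], total = 1
Peak resource demand = 9

9


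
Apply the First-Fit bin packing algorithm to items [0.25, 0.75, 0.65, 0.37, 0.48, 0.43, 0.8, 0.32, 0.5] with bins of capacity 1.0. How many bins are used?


Place items sequentially using First-Fit:
  Item 0.25 -> new Bin 1
  Item 0.75 -> Bin 1 (now 1.0)
  Item 0.65 -> new Bin 2
  Item 0.37 -> new Bin 3
  Item 0.48 -> Bin 3 (now 0.85)
  Item 0.43 -> new Bin 4
  Item 0.8 -> new Bin 5
  Item 0.32 -> Bin 2 (now 0.97)
  Item 0.5 -> Bin 4 (now 0.93)
Total bins used = 5

5


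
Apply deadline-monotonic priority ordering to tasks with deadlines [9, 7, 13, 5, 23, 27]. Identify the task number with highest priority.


Sort tasks by relative deadline (ascending):
  Task 4: deadline = 5
  Task 2: deadline = 7
  Task 1: deadline = 9
  Task 3: deadline = 13
  Task 5: deadline = 23
  Task 6: deadline = 27
Priority order (highest first): [4, 2, 1, 3, 5, 6]
Highest priority task = 4

4


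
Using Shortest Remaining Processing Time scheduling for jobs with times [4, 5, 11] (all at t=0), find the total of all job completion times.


Since all jobs arrive at t=0, SRPT equals SPT ordering.
SPT order: [4, 5, 11]
Completion times:
  Job 1: p=4, C=4
  Job 2: p=5, C=9
  Job 3: p=11, C=20
Total completion time = 4 + 9 + 20 = 33

33


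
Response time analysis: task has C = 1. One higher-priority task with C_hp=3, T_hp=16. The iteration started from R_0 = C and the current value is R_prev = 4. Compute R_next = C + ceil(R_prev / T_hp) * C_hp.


R_next = C + ceil(R_prev / T_hp) * C_hp
ceil(4 / 16) = ceil(0.25) = 1
Interference = 1 * 3 = 3
R_next = 1 + 3 = 4
R_next = R_prev, so the iteration has converged (response time = 4).

4


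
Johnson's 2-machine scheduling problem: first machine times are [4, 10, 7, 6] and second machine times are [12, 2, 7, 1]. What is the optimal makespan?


Apply Johnson's rule:
  Group 1 (a <= b): [(1, 4, 12), (3, 7, 7)]
  Group 2 (a > b): [(2, 10, 2), (4, 6, 1)]
Optimal job order: [1, 3, 2, 4]
Schedule:
  Job 1: M1 done at 4, M2 done at 16
  Job 3: M1 done at 11, M2 done at 23
  Job 2: M1 done at 21, M2 done at 25
  Job 4: M1 done at 27, M2 done at 28
Makespan = 28

28


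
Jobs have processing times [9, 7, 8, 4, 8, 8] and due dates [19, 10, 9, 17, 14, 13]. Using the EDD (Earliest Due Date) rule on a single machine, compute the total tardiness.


Sort by due date (EDD order): [(8, 9), (7, 10), (8, 13), (8, 14), (4, 17), (9, 19)]
Compute completion times and tardiness:
  Job 1: p=8, d=9, C=8, tardiness=max(0,8-9)=0
  Job 2: p=7, d=10, C=15, tardiness=max(0,15-10)=5
  Job 3: p=8, d=13, C=23, tardiness=max(0,23-13)=10
  Job 4: p=8, d=14, C=31, tardiness=max(0,31-14)=17
  Job 5: p=4, d=17, C=35, tardiness=max(0,35-17)=18
  Job 6: p=9, d=19, C=44, tardiness=max(0,44-19)=25
Total tardiness = 75

75


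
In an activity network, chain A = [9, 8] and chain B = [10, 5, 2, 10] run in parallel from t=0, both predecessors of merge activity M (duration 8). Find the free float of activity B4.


ES(B4) = sum of predecessors on chain B = 17
EF(B4) = ES + duration = 17 + 10 = 27
Successor of B4 is M. ES(M) = max(sum(A), sum(B)) = max(17, 27) = 27
Free float = ES(successor) - EF(current) = 27 - 27 = 0

0


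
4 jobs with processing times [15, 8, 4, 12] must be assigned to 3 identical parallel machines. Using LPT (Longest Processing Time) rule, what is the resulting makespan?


Sort jobs in decreasing order (LPT): [15, 12, 8, 4]
Assign each job to the least loaded machine:
  Machine 1: jobs [15], load = 15
  Machine 2: jobs [12], load = 12
  Machine 3: jobs [8, 4], load = 12
Makespan = max load = 15

15


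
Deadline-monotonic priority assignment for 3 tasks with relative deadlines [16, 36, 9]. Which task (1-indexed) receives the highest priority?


Sort tasks by relative deadline (ascending):
  Task 3: deadline = 9
  Task 1: deadline = 16
  Task 2: deadline = 36
Priority order (highest first): [3, 1, 2]
Highest priority task = 3

3


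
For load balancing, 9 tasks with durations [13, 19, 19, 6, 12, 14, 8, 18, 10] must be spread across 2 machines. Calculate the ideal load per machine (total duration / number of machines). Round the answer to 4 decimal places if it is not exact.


Total processing time = 13 + 19 + 19 + 6 + 12 + 14 + 8 + 18 + 10 = 119
Number of machines = 2
Ideal balanced load = 119 / 2 = 59.5

59.5


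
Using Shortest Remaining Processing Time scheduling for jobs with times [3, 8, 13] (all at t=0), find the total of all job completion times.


Since all jobs arrive at t=0, SRPT equals SPT ordering.
SPT order: [3, 8, 13]
Completion times:
  Job 1: p=3, C=3
  Job 2: p=8, C=11
  Job 3: p=13, C=24
Total completion time = 3 + 11 + 24 = 38

38


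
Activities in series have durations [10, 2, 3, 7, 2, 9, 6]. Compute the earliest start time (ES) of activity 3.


Activity 3 starts after activities 1 through 2 complete.
Predecessor durations: [10, 2]
ES = 10 + 2 = 12

12


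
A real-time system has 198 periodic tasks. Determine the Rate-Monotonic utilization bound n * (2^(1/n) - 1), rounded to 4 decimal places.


Compute 2^(1/198) = 1.0035068781
Subtract 1: 1.0035068781 - 1 = 0.0035068781
Multiply by n: 198 * 0.0035068781 = 0.6943618638
Round to 4 dp: 0.6944

0.6944


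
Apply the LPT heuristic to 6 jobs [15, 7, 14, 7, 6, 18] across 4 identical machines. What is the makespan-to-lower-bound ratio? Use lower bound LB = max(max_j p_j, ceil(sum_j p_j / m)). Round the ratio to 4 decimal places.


LPT order: [18, 15, 14, 7, 7, 6]
Machine loads after assignment: [18, 15, 20, 14]
LPT makespan = 20
Lower bound = max(max_job, ceil(total/4)) = max(18, 17) = 18
Ratio = 20 / 18 = 1.1111

1.1111


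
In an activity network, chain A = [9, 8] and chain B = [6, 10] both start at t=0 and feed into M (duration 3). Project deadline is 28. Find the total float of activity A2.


Forward pass: ES(A2) = sum of predecessors on chain A = 9
EF = ES + duration = 9 + 8 = 17
Backward pass: LF(M) = deadline = 28; LS(M) = 28 - 3 = 25
LF(A2) = LS(M) - sum(successors on chain A) = 25 - 0 = 25
LS = LF - duration = 25 - 8 = 17
Total float = LS - ES = 17 - 9 = 8

8


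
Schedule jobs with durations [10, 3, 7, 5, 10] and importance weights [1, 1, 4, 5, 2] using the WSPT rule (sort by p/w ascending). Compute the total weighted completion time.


Compute p/w ratios and sort ascending (WSPT): [(5, 5), (7, 4), (3, 1), (10, 2), (10, 1)]
Compute weighted completion times:
  Job (p=5,w=5): C=5, w*C=5*5=25
  Job (p=7,w=4): C=12, w*C=4*12=48
  Job (p=3,w=1): C=15, w*C=1*15=15
  Job (p=10,w=2): C=25, w*C=2*25=50
  Job (p=10,w=1): C=35, w*C=1*35=35
Total weighted completion time = 173

173


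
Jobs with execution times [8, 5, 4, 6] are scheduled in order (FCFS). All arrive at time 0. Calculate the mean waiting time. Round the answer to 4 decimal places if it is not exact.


FCFS order (as given): [8, 5, 4, 6]
Waiting times:
  Job 1: wait = 0
  Job 2: wait = 8
  Job 3: wait = 13
  Job 4: wait = 17
Sum of waiting times = 38
Average waiting time = 38/4 = 9.5

9.5


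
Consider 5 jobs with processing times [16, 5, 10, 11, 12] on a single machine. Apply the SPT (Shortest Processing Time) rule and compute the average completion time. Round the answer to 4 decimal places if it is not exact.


Sort jobs by processing time (SPT order): [5, 10, 11, 12, 16]
Compute completion times sequentially:
  Job 1: processing = 5, completes at 5
  Job 2: processing = 10, completes at 15
  Job 3: processing = 11, completes at 26
  Job 4: processing = 12, completes at 38
  Job 5: processing = 16, completes at 54
Sum of completion times = 138
Average completion time = 138/5 = 27.6

27.6


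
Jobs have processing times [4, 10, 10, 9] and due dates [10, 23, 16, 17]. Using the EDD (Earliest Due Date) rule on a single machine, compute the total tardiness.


Sort by due date (EDD order): [(4, 10), (10, 16), (9, 17), (10, 23)]
Compute completion times and tardiness:
  Job 1: p=4, d=10, C=4, tardiness=max(0,4-10)=0
  Job 2: p=10, d=16, C=14, tardiness=max(0,14-16)=0
  Job 3: p=9, d=17, C=23, tardiness=max(0,23-17)=6
  Job 4: p=10, d=23, C=33, tardiness=max(0,33-23)=10
Total tardiness = 16

16


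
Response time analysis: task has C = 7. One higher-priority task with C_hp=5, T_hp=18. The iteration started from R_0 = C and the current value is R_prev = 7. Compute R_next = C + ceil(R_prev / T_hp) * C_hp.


R_next = C + ceil(R_prev / T_hp) * C_hp
ceil(7 / 18) = ceil(0.3889) = 1
Interference = 1 * 5 = 5
R_next = 7 + 5 = 12

12


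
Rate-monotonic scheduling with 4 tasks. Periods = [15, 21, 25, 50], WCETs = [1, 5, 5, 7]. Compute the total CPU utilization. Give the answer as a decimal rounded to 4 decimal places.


Compute individual utilizations (exact fractions):
  Task 1: C/T = 1/15 (approx. 0.0667)
  Task 2: C/T = 5/21 (approx. 0.2381)
  Task 3: C/T = 5/25 = 1/5 (approx. 0.2)
  Task 4: C/T = 7/50 (approx. 0.14)
Total utilization U = 1/15 + 5/21 + 1/5 + 7/50 = 677/1050
Rounded to 4 decimal places: U = 0.6448
RM (Liu & Layland) bound for 4 tasks = 0.756828; compare with U = 677/1050 (approx. 0.644762)
U <= bound, so schedulable by RM sufficient condition.

0.6448


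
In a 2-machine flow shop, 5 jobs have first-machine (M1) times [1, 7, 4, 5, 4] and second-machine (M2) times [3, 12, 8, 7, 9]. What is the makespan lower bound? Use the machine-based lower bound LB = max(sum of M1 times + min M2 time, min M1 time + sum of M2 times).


LB1 = sum(M1 times) + min(M2 times) = 21 + 3 = 24
LB2 = min(M1 times) + sum(M2 times) = 1 + 39 = 40
Lower bound = max(LB1, LB2) = max(24, 40) = 40

40


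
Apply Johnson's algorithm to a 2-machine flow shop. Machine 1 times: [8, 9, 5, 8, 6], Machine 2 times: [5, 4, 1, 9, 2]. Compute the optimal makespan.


Apply Johnson's rule:
  Group 1 (a <= b): [(4, 8, 9)]
  Group 2 (a > b): [(1, 8, 5), (2, 9, 4), (5, 6, 2), (3, 5, 1)]
Optimal job order: [4, 1, 2, 5, 3]
Schedule:
  Job 4: M1 done at 8, M2 done at 17
  Job 1: M1 done at 16, M2 done at 22
  Job 2: M1 done at 25, M2 done at 29
  Job 5: M1 done at 31, M2 done at 33
  Job 3: M1 done at 36, M2 done at 37
Makespan = 37

37


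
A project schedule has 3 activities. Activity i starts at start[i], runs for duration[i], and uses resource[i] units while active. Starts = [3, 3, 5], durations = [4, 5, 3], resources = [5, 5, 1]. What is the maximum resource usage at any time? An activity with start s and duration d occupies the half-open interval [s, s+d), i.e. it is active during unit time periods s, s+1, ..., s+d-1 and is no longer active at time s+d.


Each activity i is active on [start_i, start_i + duration_i).
Compute total resource usage per time slot:
  t=0: active resources = [], total = 0
  t=1: active resources = [], total = 0
  t=2: active resources = [], total = 0
  t=3: active resources = [5, 5], total = 10
  t=4: active resources = [5, 5], total = 10
  t=5: active resources = [5, 5, 1], total = 11
  t=6: active resources = [5, 5, 1], total = 11
  t=7: active resources = [5, 1], total = 6
Peak resource demand = 11

11


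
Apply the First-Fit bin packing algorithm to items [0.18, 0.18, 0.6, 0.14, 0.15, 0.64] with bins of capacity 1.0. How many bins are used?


Place items sequentially using First-Fit:
  Item 0.18 -> new Bin 1
  Item 0.18 -> Bin 1 (now 0.36)
  Item 0.6 -> Bin 1 (now 0.96)
  Item 0.14 -> new Bin 2
  Item 0.15 -> Bin 2 (now 0.29)
  Item 0.64 -> Bin 2 (now 0.93)
Total bins used = 2

2


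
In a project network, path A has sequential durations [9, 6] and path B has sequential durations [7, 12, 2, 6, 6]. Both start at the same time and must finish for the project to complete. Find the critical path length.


Path A total = 9 + 6 = 15
Path B total = 7 + 12 + 2 + 6 + 6 = 33
Critical path = longest path = max(15, 33) = 33

33


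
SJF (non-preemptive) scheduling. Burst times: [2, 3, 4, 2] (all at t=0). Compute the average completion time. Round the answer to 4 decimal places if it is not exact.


SJF order (ascending): [2, 2, 3, 4]
Completion times:
  Job 1: burst=2, C=2
  Job 2: burst=2, C=4
  Job 3: burst=3, C=7
  Job 4: burst=4, C=11
Average completion = 24/4 = 6.0

6.0


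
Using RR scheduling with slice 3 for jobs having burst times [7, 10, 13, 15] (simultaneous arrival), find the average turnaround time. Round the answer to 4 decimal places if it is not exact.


Time quantum = 3
Execution trace:
  J1 runs 3 units, time = 3
  J2 runs 3 units, time = 6
  J3 runs 3 units, time = 9
  J4 runs 3 units, time = 12
  J1 runs 3 units, time = 15
  J2 runs 3 units, time = 18
  J3 runs 3 units, time = 21
  J4 runs 3 units, time = 24
  J1 runs 1 units, time = 25
  J2 runs 3 units, time = 28
  J3 runs 3 units, time = 31
  J4 runs 3 units, time = 34
  J2 runs 1 units, time = 35
  J3 runs 3 units, time = 38
  J4 runs 3 units, time = 41
  J3 runs 1 units, time = 42
  J4 runs 3 units, time = 45
Finish times: [25, 35, 42, 45]
Average turnaround = 147/4 = 36.75

36.75


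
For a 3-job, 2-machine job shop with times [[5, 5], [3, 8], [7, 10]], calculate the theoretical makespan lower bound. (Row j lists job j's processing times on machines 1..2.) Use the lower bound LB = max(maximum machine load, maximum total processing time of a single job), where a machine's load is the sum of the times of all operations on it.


Machine loads:
  Machine 1: 5 + 3 + 7 = 15
  Machine 2: 5 + 8 + 10 = 23
Max machine load = 23
Job totals:
  Job 1: 10
  Job 2: 11
  Job 3: 17
Max job total = 17
Lower bound = max(23, 17) = 23

23


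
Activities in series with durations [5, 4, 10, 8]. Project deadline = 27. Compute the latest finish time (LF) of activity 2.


LF(activity 2) = deadline - sum of successor durations
Successors: activities 3 through 4 with durations [10, 8]
Sum of successor durations = 18
LF = 27 - 18 = 9

9


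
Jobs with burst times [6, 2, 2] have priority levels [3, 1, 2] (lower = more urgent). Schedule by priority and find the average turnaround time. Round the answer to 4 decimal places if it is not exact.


Sort by priority (ascending = highest first):
Order: [(1, 2), (2, 2), (3, 6)]
Completion times:
  Priority 1, burst=2, C=2
  Priority 2, burst=2, C=4
  Priority 3, burst=6, C=10
Average turnaround = 16/3 = 5.3333

5.3333


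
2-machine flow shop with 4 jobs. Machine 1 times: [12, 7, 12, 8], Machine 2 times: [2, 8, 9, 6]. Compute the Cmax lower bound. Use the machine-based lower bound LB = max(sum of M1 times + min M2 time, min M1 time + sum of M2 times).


LB1 = sum(M1 times) + min(M2 times) = 39 + 2 = 41
LB2 = min(M1 times) + sum(M2 times) = 7 + 25 = 32
Lower bound = max(LB1, LB2) = max(41, 32) = 41

41


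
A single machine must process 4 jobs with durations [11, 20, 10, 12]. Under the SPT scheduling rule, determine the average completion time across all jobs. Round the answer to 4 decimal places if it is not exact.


Sort jobs by processing time (SPT order): [10, 11, 12, 20]
Compute completion times sequentially:
  Job 1: processing = 10, completes at 10
  Job 2: processing = 11, completes at 21
  Job 3: processing = 12, completes at 33
  Job 4: processing = 20, completes at 53
Sum of completion times = 117
Average completion time = 117/4 = 29.25

29.25


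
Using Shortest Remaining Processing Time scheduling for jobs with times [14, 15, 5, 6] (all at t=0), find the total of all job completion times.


Since all jobs arrive at t=0, SRPT equals SPT ordering.
SPT order: [5, 6, 14, 15]
Completion times:
  Job 1: p=5, C=5
  Job 2: p=6, C=11
  Job 3: p=14, C=25
  Job 4: p=15, C=40
Total completion time = 5 + 11 + 25 + 40 = 81

81


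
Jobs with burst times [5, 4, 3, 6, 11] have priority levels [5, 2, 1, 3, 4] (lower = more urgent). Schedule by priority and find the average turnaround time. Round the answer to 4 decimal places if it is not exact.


Sort by priority (ascending = highest first):
Order: [(1, 3), (2, 4), (3, 6), (4, 11), (5, 5)]
Completion times:
  Priority 1, burst=3, C=3
  Priority 2, burst=4, C=7
  Priority 3, burst=6, C=13
  Priority 4, burst=11, C=24
  Priority 5, burst=5, C=29
Average turnaround = 76/5 = 15.2

15.2


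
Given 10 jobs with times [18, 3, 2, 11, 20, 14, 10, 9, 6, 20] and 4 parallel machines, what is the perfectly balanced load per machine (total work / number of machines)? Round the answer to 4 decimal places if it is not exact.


Total processing time = 18 + 3 + 2 + 11 + 20 + 14 + 10 + 9 + 6 + 20 = 113
Number of machines = 4
Ideal balanced load = 113 / 4 = 28.25

28.25


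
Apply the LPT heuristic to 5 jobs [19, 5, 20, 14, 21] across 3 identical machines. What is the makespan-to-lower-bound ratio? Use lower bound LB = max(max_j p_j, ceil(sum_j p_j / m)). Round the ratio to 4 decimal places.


LPT order: [21, 20, 19, 14, 5]
Machine loads after assignment: [21, 25, 33]
LPT makespan = 33
Lower bound = max(max_job, ceil(total/3)) = max(21, 27) = 27
Ratio = 33 / 27 = 1.2222

1.2222


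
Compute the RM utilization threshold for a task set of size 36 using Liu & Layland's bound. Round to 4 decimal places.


Compute 2^(1/36) = 1.0194406437
Subtract 1: 1.0194406437 - 1 = 0.0194406437
Multiply by n: 36 * 0.0194406437 = 0.6998631732
Round to 4 dp: 0.6999

0.6999


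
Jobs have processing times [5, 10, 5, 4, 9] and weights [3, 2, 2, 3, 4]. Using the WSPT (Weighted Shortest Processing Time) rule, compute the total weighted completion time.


Compute p/w ratios and sort ascending (WSPT): [(4, 3), (5, 3), (9, 4), (5, 2), (10, 2)]
Compute weighted completion times:
  Job (p=4,w=3): C=4, w*C=3*4=12
  Job (p=5,w=3): C=9, w*C=3*9=27
  Job (p=9,w=4): C=18, w*C=4*18=72
  Job (p=5,w=2): C=23, w*C=2*23=46
  Job (p=10,w=2): C=33, w*C=2*33=66
Total weighted completion time = 223

223


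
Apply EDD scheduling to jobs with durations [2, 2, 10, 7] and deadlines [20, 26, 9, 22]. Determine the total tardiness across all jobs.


Sort by due date (EDD order): [(10, 9), (2, 20), (7, 22), (2, 26)]
Compute completion times and tardiness:
  Job 1: p=10, d=9, C=10, tardiness=max(0,10-9)=1
  Job 2: p=2, d=20, C=12, tardiness=max(0,12-20)=0
  Job 3: p=7, d=22, C=19, tardiness=max(0,19-22)=0
  Job 4: p=2, d=26, C=21, tardiness=max(0,21-26)=0
Total tardiness = 1

1


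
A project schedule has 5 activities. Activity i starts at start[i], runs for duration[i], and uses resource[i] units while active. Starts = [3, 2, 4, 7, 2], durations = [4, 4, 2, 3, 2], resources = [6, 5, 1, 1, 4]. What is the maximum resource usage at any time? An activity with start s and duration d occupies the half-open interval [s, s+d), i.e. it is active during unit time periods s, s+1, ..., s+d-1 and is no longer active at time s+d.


Each activity i is active on [start_i, start_i + duration_i).
Compute total resource usage per time slot:
  t=0: active resources = [], total = 0
  t=1: active resources = [], total = 0
  t=2: active resources = [5, 4], total = 9
  t=3: active resources = [6, 5, 4], total = 15
  t=4: active resources = [6, 5, 1], total = 12
  t=5: active resources = [6, 5, 1], total = 12
  t=6: active resources = [6], total = 6
  t=7: active resources = [1], total = 1
  t=8: active resources = [1], total = 1
  t=9: active resources = [1], total = 1
Peak resource demand = 15

15
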